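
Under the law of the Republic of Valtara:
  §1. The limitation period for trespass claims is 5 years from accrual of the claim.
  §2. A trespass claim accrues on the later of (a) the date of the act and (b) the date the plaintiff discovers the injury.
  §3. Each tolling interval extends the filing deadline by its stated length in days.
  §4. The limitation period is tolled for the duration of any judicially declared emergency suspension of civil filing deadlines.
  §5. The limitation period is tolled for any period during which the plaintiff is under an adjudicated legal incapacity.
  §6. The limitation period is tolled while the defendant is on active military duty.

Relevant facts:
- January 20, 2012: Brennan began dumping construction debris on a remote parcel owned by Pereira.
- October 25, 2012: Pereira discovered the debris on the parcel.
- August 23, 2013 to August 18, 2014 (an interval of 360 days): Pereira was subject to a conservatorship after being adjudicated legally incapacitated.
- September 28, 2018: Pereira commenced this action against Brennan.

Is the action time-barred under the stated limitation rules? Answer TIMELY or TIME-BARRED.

Because discovery on October 25, 2012 post-dates the January 20, 2012 act, accrual under the later-of rule falls on October 25, 2012.
Adding the 5 years base period to October 25, 2012 gives a deadline of October 25, 2017, before any tolling.
Because the plaintiff's legal incapacity ran from August 23, 2013 to August 18, 2014, the deadline is extended by 360 days to October 20, 2018.
Filing on September 28, 2018 beat the October 20, 2018 deadline — the action is timely.

TIMELY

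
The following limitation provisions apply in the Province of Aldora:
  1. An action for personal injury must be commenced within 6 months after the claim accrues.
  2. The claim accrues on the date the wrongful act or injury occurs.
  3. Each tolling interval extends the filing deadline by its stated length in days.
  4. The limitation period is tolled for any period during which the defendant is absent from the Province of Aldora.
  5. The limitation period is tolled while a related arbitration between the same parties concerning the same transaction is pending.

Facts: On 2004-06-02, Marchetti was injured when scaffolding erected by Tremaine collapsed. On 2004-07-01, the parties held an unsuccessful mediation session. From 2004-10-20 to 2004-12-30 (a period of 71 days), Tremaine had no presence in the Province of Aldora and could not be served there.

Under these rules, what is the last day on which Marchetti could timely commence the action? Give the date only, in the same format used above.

The claim accrued on 2004-06-02, the date of the act.
6 months from 2004-06-02 is 2004-12-02.
The defendant's absence from the jurisdiction from 2004-10-20 to 2004-12-30 tolled the period for 71 days, extending the deadline to 2005-02-11.
The other events in the timeline have no effect on the limitation period under the stated rules.

2005-02-11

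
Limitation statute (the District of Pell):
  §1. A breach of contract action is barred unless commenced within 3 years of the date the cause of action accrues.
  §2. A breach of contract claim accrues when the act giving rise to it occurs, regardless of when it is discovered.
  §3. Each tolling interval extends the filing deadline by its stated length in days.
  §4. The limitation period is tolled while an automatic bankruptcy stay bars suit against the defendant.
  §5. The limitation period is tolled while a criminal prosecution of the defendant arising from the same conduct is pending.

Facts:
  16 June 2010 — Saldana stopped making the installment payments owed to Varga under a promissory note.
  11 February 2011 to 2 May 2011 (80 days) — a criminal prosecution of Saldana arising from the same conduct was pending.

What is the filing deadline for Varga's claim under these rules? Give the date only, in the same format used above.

4 September 2013

The cause of action accrued on 16 June 2010, the date of the act.
The untolled deadline — 3 years after 16 June 2010 — is 16 June 2013.
The period was tolled for 80 days by the pending criminal prosecution (11 February 2011 to 2 May 2011), pushing the deadline to 4 September 2013.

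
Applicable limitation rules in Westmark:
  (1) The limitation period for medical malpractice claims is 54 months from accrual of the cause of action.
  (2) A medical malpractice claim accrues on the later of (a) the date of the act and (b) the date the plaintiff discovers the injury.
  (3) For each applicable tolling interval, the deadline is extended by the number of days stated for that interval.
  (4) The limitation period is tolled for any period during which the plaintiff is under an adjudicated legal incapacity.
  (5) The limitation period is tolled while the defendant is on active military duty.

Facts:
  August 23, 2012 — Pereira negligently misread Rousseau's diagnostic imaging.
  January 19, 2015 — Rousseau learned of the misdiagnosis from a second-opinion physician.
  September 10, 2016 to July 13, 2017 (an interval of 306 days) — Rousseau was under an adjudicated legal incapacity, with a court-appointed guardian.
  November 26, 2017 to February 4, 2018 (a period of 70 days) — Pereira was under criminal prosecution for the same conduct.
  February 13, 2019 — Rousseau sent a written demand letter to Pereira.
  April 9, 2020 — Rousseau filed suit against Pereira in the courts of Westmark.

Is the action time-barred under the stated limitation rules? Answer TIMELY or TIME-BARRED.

Taking the later of the act (August 23, 2012) and discovery (January 19, 2015), the claim accrued on January 19, 2015.
The untolled deadline — 54 months after January 19, 2015 — is July 19, 2019.
Because the plaintiff's legal incapacity ran from September 10, 2016 to July 13, 2017, the deadline is extended by 306 days to May 20, 2020.
No stated provision tolls the period for a criminal prosecution, so the interval from November 26, 2017 to February 4, 2018 has no effect on the deadline.
The other events in the timeline have no effect on the limitation period under the stated rules.
Rousseau filed on April 9, 2020, before the May 20, 2020 deadline, so the action is timely.

TIMELY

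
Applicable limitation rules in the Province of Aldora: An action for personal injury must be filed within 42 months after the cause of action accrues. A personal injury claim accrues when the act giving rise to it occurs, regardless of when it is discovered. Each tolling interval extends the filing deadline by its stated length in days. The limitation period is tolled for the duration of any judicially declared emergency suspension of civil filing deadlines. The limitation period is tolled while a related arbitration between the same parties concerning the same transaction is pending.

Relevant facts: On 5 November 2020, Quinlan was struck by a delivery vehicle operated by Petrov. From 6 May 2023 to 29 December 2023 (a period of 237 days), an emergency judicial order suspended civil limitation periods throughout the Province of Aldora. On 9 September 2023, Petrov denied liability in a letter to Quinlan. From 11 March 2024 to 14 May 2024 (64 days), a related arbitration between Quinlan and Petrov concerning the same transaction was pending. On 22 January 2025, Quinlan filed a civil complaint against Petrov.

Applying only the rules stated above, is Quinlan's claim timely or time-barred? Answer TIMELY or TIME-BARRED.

TIMELY

The claim accrued on 5 November 2020, when the wrongful act occurred.
Adding the 42 months base period to 5 November 2020 gives a deadline of 5 May 2024, before any tolling.
Because the emergency suspension of filing deadlines ran from 6 May 2023 to 29 December 2023, the deadline is extended by 237 days to 28 December 2024.
The period was tolled for 64 days by the pending related arbitration (11 March 2024 to 14 May 2024), pushing the deadline to 2 March 2025.
The other events in the timeline have no effect on the limitation period under the stated rules.
Quinlan filed on 22 January 2025, before the 2 March 2025 deadline, so the action is timely.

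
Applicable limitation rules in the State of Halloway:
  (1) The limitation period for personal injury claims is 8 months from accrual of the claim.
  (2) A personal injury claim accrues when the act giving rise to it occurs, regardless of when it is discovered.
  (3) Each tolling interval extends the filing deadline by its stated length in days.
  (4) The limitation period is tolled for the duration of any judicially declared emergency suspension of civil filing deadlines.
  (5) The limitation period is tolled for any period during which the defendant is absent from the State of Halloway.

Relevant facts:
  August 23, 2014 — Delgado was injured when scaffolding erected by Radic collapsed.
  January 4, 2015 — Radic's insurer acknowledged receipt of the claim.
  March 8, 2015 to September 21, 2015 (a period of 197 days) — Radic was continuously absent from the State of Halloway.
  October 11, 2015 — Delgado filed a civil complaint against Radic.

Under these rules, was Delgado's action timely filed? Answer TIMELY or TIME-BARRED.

TIMELY

The limitation period began to run on August 23, 2014.
Adding the 8 months base period to August 23, 2014 gives a deadline of April 23, 2015, before any tolling.
The defendant's absence from the jurisdiction from March 8, 2015 to September 21, 2015 tolled the period for 197 days, extending the deadline to November 6, 2015.
The other events in the timeline have no effect on the limitation period under the stated rules.
The October 11, 2015 filing precedes the November 6, 2015 deadline; the claim is timely.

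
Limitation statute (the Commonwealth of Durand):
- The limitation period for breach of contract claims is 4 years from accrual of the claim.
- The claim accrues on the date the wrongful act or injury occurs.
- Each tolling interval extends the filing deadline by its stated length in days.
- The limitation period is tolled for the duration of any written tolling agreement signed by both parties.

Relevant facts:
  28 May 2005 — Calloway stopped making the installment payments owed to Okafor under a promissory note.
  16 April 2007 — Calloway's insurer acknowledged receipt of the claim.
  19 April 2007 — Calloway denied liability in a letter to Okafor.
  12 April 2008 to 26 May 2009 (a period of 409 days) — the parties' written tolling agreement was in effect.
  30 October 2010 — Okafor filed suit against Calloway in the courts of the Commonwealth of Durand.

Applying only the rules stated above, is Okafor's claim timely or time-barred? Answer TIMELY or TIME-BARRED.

TIME-BARRED

The claim accrued on 28 May 2005, the date of the act.
4 years from 28 May 2005 is 28 May 2009.
Because the written tolling agreement ran from 12 April 2008 to 26 May 2009, the deadline is extended by 409 days to 11 July 2010.
Nothing else in the chronology tolls or restarts the period.
The 30 October 2010 filing falls after the 11 July 2010 deadline; the claim is time-barred.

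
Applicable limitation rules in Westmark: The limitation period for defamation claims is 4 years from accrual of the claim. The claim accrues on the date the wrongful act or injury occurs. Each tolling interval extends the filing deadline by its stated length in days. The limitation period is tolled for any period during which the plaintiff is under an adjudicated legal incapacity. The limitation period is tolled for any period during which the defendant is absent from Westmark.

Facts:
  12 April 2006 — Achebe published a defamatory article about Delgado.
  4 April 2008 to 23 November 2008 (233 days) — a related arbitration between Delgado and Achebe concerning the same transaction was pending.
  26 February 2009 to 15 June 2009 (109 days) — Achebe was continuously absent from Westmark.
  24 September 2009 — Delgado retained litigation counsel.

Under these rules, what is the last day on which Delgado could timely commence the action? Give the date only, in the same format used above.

The claim accrued on 12 April 2006, the date of the act.
4 years from 12 April 2006 is 12 April 2010.
The period was tolled for 109 days by the defendant's absence from the jurisdiction (26 February 2009 to 15 June 2009), pushing the deadline to 30 July 2010.
Although a pending arbitration ran from 4 April 2008 to 23 November 2008, the stated rules do not make that a tolling event, so it is disregarded.
None of the other events listed affects the running of the period under the stated rules.

30 July 2010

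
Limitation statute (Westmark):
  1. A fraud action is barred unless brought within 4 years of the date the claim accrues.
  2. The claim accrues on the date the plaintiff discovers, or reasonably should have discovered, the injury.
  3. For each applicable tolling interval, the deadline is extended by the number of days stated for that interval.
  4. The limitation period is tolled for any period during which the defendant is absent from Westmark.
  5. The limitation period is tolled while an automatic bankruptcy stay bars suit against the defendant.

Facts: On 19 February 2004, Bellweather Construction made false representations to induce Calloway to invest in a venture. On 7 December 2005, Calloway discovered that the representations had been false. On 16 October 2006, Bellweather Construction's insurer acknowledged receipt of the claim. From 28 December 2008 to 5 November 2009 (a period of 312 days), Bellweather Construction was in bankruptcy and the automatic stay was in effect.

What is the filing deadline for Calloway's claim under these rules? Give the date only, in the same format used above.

15 October 2010

Under the discovery rule, the claim accrued on 7 December 2005, when Calloway discovered the injury — not on the 19 February 2004 date of the underlying act.
4 years from 7 December 2005 is 7 December 2009.
The automatic bankruptcy stay from 28 December 2008 to 5 November 2009 tolled the period for 312 days, extending the deadline to 15 October 2010.
Nothing else in the chronology tolls or restarts the period.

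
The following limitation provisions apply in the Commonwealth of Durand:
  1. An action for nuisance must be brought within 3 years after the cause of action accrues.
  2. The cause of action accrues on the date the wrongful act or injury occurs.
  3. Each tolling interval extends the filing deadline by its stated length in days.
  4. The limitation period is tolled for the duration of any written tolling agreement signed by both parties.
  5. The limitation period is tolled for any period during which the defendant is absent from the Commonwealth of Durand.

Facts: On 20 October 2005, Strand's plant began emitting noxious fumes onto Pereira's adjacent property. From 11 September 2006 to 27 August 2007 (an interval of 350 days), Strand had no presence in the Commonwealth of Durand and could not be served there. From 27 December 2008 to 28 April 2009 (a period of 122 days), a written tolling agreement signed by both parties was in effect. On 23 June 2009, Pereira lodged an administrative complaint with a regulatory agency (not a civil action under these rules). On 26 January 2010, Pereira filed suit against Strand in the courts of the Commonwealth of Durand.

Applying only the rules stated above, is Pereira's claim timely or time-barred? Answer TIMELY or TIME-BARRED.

TIMELY

The limitation period began to run on 20 October 2005.
3 years from 20 October 2005 is 20 October 2008.
Because the defendant's absence from the jurisdiction ran from 11 September 2006 to 27 August 2007, the deadline is extended by 350 days to 5 October 2009.
The written tolling agreement from 27 December 2008 to 28 April 2009 tolled the period for 122 days, extending the deadline to 4 February 2010.
The other events in the timeline have no effect on the limitation period under the stated rules.
Pereira filed on 26 January 2010, before the 4 February 2010 deadline, so the action is timely.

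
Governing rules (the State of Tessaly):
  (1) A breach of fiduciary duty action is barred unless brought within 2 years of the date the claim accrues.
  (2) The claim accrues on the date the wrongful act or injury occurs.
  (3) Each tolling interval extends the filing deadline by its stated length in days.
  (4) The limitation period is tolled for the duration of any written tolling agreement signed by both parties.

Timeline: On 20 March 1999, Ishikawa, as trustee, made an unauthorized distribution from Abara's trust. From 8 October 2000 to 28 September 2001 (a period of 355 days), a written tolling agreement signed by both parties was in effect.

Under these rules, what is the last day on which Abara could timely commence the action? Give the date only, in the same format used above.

The limitation period began to run on 20 March 1999.
2 years from 20 March 1999 is 20 March 2001.
The written tolling agreement from 8 October 2000 to 28 September 2001 tolled the period for 355 days, extending the deadline to 10 March 2002.

10 March 2002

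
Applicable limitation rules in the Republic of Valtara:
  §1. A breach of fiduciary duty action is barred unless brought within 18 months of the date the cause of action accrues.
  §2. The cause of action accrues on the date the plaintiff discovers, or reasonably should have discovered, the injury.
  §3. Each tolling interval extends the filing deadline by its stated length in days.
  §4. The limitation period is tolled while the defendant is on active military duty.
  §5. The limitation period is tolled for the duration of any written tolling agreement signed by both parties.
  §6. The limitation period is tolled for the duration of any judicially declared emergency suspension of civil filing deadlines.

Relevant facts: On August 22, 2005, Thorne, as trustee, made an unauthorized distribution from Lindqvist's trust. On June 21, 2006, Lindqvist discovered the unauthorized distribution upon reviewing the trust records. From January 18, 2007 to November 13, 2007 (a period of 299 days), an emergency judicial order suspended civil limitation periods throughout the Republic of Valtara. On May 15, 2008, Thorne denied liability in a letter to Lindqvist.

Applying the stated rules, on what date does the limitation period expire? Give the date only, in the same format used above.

Under the discovery rule, the claim accrued on June 21, 2006, when Lindqvist discovered the injury — not on the August 22, 2005 date of the underlying act.
18 months from June 21, 2006 is December 21, 2007.
The emergency suspension of filing deadlines from January 18, 2007 to November 13, 2007 tolled the period for 299 days, extending the deadline to October 15, 2008.
Nothing else in the chronology tolls or restarts the period.

October 15, 2008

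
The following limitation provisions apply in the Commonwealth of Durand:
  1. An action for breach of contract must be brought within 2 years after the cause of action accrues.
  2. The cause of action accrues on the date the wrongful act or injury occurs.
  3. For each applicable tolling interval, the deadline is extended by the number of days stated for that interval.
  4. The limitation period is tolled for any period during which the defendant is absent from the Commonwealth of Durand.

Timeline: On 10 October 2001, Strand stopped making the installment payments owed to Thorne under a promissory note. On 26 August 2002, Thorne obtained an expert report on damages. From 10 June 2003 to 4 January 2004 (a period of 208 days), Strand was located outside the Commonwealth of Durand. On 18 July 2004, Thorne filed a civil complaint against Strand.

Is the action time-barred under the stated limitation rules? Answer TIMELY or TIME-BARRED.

TIME-BARRED

The limitation period began to run on 10 October 2001.
2 years from 10 October 2001 is 10 October 2003.
The defendant's absence from the jurisdiction from 10 June 2003 to 4 January 2004 tolled the period for 208 days, extending the deadline to 5 May 2004.
The other events in the timeline have no effect on the limitation period under the stated rules.
Thorne filed on 18 July 2004, after the 5 May 2004 deadline, so the action is time-barred.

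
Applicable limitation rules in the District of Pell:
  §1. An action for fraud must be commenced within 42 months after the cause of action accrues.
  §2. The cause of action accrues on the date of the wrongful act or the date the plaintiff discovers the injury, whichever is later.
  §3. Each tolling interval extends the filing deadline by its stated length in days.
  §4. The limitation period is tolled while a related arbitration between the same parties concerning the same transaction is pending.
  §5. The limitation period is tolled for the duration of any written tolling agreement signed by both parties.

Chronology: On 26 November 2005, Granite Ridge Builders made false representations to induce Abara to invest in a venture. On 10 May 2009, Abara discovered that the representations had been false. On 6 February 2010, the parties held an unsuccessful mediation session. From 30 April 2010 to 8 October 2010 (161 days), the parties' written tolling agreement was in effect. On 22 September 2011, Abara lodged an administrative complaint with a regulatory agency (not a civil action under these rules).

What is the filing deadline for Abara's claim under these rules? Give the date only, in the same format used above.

The claim accrued on 10 May 2009 — the later of the 26 November 2005 act and the 10 May 2009 discovery.
42 months from 10 May 2009 is 10 November 2012.
The written tolling agreement from 30 April 2010 to 8 October 2010 tolled the period for 161 days, extending the deadline to 20 April 2013.
The other events in the timeline have no effect on the limitation period under the stated rules.

20 April 2013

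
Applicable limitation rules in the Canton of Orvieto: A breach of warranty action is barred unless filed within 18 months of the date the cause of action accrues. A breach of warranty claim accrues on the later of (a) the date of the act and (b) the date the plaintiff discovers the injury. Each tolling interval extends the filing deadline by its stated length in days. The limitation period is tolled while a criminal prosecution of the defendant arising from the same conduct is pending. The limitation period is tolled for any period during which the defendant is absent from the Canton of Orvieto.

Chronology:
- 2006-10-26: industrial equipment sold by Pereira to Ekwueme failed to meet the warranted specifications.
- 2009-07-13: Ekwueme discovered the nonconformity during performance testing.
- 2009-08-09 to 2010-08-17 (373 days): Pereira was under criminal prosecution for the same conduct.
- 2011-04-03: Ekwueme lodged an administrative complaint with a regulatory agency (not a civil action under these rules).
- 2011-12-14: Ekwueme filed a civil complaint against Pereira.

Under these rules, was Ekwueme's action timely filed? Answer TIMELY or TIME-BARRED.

TIMELY

Because discovery on 2009-07-13 post-dates the 2006-10-26 act, accrual under the later-of rule falls on 2009-07-13.
Adding the 18 months base period to 2009-07-13 gives a deadline of 2011-01-13, before any tolling.
The period was tolled for 373 days by the pending criminal prosecution (2009-08-09 to 2010-08-17), pushing the deadline to 2012-01-21.
Nothing else in the chronology tolls or restarts the period.
Filing on 2011-12-14 beat the 2012-01-21 deadline — the action is timely.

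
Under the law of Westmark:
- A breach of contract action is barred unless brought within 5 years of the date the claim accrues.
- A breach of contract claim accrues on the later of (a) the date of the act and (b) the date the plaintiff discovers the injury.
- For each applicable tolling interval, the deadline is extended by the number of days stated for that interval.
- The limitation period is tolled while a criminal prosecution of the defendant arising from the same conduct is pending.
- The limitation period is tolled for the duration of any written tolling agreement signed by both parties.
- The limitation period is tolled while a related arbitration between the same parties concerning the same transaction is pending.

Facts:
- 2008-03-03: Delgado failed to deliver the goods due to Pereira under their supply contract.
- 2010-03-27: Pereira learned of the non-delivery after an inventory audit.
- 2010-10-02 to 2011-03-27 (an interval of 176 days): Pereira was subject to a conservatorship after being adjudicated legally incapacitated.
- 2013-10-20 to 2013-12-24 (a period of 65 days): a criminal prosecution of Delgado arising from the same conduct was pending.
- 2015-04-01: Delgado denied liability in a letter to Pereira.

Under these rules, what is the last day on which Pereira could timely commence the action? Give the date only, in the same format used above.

The claim accrued on 2010-03-27 — the later of the 2008-03-03 act and the 2010-03-27 discovery.
The untolled deadline — 5 years after 2010-03-27 — is 2015-03-27.
The period was tolled for 65 days by the pending criminal prosecution (2013-10-20 to 2013-12-24), pushing the deadline to 2015-05-31.
Although the plaintiff's incapacity ran from 2010-10-02 to 2011-03-27, the stated rules do not make that a tolling event, so it is disregarded.
The other events in the timeline have no effect on the limitation period under the stated rules.

2015-05-31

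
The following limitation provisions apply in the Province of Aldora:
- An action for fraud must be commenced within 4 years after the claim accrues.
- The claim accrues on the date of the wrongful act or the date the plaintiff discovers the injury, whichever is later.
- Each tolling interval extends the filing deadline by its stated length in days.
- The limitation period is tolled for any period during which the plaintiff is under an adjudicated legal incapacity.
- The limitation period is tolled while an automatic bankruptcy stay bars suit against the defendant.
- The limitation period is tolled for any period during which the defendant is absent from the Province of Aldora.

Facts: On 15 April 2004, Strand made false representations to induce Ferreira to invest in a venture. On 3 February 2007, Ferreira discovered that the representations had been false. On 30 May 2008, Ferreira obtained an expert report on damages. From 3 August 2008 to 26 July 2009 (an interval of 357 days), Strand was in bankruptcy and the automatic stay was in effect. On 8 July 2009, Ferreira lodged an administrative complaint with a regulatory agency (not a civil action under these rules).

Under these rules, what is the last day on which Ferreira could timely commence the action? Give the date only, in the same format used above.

The claim accrued on 3 February 2007 — the later of the 15 April 2004 act and the 3 February 2007 discovery.
Adding the 4 years base period to 3 February 2007 gives a deadline of 3 February 2011, before any tolling.
The period was tolled for 357 days by the automatic bankruptcy stay (3 August 2008 to 26 July 2009), pushing the deadline to 26 January 2012.
The other events in the timeline have no effect on the limitation period under the stated rules.

26 January 2012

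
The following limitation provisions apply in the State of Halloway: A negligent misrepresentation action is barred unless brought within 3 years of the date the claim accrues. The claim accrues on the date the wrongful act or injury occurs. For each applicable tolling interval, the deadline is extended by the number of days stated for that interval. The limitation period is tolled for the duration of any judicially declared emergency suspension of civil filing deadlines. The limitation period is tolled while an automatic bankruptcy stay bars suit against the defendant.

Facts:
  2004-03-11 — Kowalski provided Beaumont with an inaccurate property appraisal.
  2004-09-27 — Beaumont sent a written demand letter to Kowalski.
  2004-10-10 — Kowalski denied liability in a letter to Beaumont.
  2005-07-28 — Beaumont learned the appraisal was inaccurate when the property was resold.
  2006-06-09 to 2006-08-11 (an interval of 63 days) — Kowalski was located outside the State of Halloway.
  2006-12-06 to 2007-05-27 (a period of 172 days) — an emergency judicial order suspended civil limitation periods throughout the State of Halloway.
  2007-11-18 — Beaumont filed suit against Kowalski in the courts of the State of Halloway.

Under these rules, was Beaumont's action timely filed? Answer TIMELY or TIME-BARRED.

TIME-BARRED

The claim accrued on 2004-03-11, when the wrongful act occurred; under the stated occurrence rule the 2005-07-28 discovery does not delay accrual.
The untolled deadline — 3 years after 2004-03-11 — is 2007-03-11.
The emergency suspension of filing deadlines from 2006-12-06 to 2007-05-27 tolled the period for 172 days, extending the deadline to 2007-08-30.
No stated provision tolls the period for the defendant's absence, so the interval from 2006-06-09 to 2006-08-11 has no effect on the deadline.
Nothing else in the chronology tolls or restarts the period.
Beaumont filed on 2007-11-18, after the 2007-08-30 deadline, so the action is time-barred.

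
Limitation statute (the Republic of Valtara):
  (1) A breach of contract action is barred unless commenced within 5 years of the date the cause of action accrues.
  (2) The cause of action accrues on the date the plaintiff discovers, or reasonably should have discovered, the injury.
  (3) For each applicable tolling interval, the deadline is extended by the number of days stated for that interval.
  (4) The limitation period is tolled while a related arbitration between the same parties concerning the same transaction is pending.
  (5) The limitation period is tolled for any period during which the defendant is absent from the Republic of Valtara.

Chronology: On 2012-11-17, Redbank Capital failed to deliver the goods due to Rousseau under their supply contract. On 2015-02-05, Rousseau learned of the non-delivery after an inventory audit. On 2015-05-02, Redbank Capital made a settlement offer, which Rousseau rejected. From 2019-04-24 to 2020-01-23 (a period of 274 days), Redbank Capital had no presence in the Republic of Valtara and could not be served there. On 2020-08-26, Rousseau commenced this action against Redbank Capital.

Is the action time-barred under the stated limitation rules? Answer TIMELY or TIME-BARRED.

Under the discovery rule, the claim accrued on 2015-02-05, when Rousseau discovered the injury — not on the 2012-11-17 date of the underlying act.
Adding the 5 years base period to 2015-02-05 gives a deadline of 2020-02-05, before any tolling.
Because the defendant's absence from the jurisdiction ran from 2019-04-24 to 2020-01-23, the deadline is extended by 274 days to 2020-11-05.
The other events in the timeline have no effect on the limitation period under the stated rules.
The 2020-08-26 filing precedes the 2020-11-05 deadline; the claim is timely.

TIMELY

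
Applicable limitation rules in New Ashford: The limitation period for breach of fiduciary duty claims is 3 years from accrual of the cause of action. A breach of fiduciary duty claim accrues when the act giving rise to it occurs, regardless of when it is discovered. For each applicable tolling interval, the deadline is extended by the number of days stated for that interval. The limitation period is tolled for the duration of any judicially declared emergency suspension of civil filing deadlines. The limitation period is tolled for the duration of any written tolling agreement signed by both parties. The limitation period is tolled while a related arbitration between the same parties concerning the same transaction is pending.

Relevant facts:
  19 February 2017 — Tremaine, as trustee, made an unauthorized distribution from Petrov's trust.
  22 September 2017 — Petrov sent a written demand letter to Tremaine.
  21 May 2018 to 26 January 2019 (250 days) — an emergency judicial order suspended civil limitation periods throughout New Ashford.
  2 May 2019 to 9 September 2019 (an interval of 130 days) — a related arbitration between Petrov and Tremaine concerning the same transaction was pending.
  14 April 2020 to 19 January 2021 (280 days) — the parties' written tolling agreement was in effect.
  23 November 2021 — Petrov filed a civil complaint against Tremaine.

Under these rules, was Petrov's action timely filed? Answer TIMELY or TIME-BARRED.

The claim accrued on 19 February 2017, when the wrongful act occurred.
The untolled deadline — 3 years after 19 February 2017 — is 19 February 2020.
Because the emergency suspension of filing deadlines ran from 21 May 2018 to 26 January 2019, the deadline is extended by 250 days to 26 October 2020.
Because the pending related arbitration ran from 2 May 2019 to 9 September 2019, the deadline is extended by 130 days to 5 March 2021.
The period was tolled for 280 days by the written tolling agreement (14 April 2020 to 19 January 2021), pushing the deadline to 10 December 2021.
The other events in the timeline have no effect on the limitation period under the stated rules.
Petrov filed on 23 November 2021, before the 10 December 2021 deadline, so the action is timely.

TIMELY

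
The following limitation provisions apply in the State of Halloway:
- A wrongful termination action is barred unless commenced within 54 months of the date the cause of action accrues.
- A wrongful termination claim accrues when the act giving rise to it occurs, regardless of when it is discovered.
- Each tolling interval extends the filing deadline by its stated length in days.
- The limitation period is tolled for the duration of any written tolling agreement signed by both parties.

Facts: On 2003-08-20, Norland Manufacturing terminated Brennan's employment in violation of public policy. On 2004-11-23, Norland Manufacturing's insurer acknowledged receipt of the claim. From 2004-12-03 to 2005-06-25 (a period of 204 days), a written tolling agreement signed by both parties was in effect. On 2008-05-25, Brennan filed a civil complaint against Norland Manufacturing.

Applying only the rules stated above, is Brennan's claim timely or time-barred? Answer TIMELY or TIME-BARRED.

The limitation period began to run on 2003-08-20.
The untolled deadline — 54 months after 2003-08-20 — is 2008-02-20.
The written tolling agreement from 2004-12-03 to 2005-06-25 tolled the period for 204 days, extending the deadline to 2008-09-11.
The other events in the timeline have no effect on the limitation period under the stated rules.
Filing on 2008-05-25 beat the 2008-09-11 deadline — the action is timely.

TIMELY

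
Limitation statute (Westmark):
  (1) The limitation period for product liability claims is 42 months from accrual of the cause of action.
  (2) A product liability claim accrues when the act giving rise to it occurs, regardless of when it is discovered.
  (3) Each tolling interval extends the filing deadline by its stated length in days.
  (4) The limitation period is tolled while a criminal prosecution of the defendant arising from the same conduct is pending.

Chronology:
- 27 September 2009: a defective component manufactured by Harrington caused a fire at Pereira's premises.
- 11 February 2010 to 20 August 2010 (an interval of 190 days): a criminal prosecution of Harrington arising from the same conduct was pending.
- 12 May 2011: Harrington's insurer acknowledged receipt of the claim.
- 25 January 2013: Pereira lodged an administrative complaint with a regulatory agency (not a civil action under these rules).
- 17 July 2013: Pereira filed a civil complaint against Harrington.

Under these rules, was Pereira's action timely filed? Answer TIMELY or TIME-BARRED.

The cause of action accrued on 27 September 2009, the date of the act.
The untolled deadline — 42 months after 27 September 2009 — is 27 March 2013.
Because the pending criminal prosecution ran from 11 February 2010 to 20 August 2010, the deadline is extended by 190 days to 3 October 2013.
Nothing else in the chronology tolls or restarts the period.
The 17 July 2013 filing precedes the 3 October 2013 deadline; the claim is timely.

TIMELY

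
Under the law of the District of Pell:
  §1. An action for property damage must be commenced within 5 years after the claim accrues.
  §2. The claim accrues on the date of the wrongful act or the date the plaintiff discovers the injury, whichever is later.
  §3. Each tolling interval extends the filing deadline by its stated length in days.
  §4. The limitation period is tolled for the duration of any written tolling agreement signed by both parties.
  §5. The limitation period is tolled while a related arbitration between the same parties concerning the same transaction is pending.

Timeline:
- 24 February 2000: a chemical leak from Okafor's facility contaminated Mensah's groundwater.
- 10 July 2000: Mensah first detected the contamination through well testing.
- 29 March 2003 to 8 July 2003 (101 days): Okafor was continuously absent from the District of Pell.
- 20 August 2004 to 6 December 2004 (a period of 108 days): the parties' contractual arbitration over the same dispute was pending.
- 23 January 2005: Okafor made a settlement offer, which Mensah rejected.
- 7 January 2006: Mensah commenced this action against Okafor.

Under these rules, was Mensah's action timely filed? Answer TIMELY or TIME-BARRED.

The claim accrued on 10 July 2000 — the later of the 24 February 2000 act and the 10 July 2000 discovery.
5 years from 10 July 2000 is 10 July 2005.
The pending related arbitration from 20 August 2004 to 6 December 2004 tolled the period for 108 days, extending the deadline to 26 October 2005.
No stated provision tolls the period for the defendant's absence, so the interval from 29 March 2003 to 8 July 2003 has no effect on the deadline.
The other events in the timeline have no effect on the limitation period under the stated rules.
The 7 January 2006 filing falls after the 26 October 2005 deadline; the claim is time-barred.

TIME-BARRED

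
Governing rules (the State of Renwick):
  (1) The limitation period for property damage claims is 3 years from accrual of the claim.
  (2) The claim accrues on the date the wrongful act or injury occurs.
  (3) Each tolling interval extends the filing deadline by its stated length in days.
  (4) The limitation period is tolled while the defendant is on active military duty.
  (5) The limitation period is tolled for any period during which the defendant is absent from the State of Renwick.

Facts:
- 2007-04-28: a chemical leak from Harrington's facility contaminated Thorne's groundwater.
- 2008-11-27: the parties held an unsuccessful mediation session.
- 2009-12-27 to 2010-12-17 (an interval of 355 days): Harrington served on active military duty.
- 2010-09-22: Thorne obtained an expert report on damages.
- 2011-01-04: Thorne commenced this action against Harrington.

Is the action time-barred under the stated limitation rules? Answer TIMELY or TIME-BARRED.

TIMELY

The claim accrued on 2007-04-28, when the wrongful act occurred.
The untolled deadline — 3 years after 2007-04-28 — is 2010-04-28.
Because the defendant's active military service ran from 2009-12-27 to 2010-12-17, the deadline is extended by 355 days to 2011-04-18.
None of the other events listed affects the running of the period under the stated rules.
Filing on 2011-01-04 beat the 2011-04-18 deadline — the action is timely.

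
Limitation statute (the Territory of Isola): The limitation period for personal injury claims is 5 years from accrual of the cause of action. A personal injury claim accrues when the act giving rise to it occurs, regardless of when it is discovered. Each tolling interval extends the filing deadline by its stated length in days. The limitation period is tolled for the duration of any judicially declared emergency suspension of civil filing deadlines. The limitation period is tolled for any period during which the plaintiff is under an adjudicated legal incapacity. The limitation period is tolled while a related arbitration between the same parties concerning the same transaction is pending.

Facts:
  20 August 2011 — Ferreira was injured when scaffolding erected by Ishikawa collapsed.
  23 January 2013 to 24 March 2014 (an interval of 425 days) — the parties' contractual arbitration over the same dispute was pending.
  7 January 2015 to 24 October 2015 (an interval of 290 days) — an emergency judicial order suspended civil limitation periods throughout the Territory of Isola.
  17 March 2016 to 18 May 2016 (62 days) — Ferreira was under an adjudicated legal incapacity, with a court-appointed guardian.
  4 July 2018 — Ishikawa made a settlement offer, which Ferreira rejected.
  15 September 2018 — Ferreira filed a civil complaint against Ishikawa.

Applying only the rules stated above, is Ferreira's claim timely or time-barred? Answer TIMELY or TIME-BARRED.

TIMELY

The limitation period began to run on 20 August 2011.
5 years from 20 August 2011 is 20 August 2016.
Because the pending related arbitration ran from 23 January 2013 to 24 March 2014, the deadline is extended by 425 days to 19 October 2017.
The period was tolled for 290 days by the emergency suspension of filing deadlines (7 January 2015 to 24 October 2015), pushing the deadline to 5 August 2018.
The plaintiff's legal incapacity from 17 March 2016 to 18 May 2016 tolled the period for 62 days, extending the deadline to 6 October 2018.
None of the other events listed affects the running of the period under the stated rules.
The 15 September 2018 filing precedes the 6 October 2018 deadline; the claim is timely.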